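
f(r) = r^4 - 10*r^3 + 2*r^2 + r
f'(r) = 4*r^3 - 30*r^2 + 4*r + 1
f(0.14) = 0.15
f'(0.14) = 0.98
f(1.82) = -40.87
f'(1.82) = -66.98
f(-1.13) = 17.48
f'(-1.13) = -47.60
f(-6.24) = 4017.48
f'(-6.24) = -2163.97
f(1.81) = -40.20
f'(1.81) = -66.32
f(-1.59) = 50.05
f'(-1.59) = -97.28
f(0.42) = 0.06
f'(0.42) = -2.32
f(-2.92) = 335.80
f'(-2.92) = -366.06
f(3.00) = -168.00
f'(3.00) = -149.00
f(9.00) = -558.00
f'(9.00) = 523.00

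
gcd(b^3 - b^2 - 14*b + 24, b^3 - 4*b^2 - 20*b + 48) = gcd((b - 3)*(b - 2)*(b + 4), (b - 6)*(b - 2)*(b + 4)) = b^2 + 2*b - 8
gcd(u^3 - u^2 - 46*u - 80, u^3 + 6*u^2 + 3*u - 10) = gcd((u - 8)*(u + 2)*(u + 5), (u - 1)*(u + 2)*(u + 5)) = u^2 + 7*u + 10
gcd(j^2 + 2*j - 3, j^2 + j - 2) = j - 1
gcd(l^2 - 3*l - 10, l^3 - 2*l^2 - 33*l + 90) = l - 5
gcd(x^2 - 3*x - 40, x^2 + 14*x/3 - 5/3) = x + 5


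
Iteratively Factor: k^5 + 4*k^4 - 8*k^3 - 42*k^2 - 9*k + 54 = (k + 3)*(k^4 + k^3 - 11*k^2 - 9*k + 18) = (k + 3)^2*(k^3 - 2*k^2 - 5*k + 6) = (k + 2)*(k + 3)^2*(k^2 - 4*k + 3) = (k - 3)*(k + 2)*(k + 3)^2*(k - 1)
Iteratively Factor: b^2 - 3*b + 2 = (b - 2)*(b - 1)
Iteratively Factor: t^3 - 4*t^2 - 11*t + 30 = (t + 3)*(t^2 - 7*t + 10) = (t - 5)*(t + 3)*(t - 2)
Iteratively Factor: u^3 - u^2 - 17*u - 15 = (u - 5)*(u^2 + 4*u + 3) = (u - 5)*(u + 1)*(u + 3)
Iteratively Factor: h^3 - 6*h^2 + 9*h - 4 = (h - 1)*(h^2 - 5*h + 4) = (h - 4)*(h - 1)*(h - 1)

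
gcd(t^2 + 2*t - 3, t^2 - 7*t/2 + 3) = 1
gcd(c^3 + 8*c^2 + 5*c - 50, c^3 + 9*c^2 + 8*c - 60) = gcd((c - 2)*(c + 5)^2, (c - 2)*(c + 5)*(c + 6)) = c^2 + 3*c - 10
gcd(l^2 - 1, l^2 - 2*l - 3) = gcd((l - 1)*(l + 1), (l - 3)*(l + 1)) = l + 1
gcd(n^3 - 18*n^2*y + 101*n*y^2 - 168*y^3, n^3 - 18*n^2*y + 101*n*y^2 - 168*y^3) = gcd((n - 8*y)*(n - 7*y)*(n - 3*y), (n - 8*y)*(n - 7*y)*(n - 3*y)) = -n^3 + 18*n^2*y - 101*n*y^2 + 168*y^3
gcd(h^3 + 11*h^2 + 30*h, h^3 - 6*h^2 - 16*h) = h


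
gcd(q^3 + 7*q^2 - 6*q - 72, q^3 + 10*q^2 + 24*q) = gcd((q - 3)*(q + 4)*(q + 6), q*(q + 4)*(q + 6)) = q^2 + 10*q + 24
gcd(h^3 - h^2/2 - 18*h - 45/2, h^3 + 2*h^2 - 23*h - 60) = h^2 - 2*h - 15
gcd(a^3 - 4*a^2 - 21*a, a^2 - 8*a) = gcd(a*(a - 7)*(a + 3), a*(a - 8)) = a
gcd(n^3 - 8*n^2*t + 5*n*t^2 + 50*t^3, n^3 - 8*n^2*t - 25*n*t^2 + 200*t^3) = -n + 5*t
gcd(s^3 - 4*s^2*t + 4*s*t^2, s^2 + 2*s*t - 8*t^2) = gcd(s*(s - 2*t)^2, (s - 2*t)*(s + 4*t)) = s - 2*t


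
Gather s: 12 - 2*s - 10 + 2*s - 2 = 0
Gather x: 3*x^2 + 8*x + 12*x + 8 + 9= 3*x^2 + 20*x + 17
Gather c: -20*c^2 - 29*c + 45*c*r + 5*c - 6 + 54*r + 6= -20*c^2 + c*(45*r - 24) + 54*r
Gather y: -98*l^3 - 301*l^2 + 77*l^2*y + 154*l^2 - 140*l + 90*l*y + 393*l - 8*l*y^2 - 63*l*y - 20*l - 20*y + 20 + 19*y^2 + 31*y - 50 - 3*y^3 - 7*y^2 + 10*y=-98*l^3 - 147*l^2 + 233*l - 3*y^3 + y^2*(12 - 8*l) + y*(77*l^2 + 27*l + 21) - 30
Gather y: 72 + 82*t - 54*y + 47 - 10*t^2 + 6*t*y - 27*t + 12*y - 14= -10*t^2 + 55*t + y*(6*t - 42) + 105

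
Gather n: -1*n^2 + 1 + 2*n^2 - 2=n^2 - 1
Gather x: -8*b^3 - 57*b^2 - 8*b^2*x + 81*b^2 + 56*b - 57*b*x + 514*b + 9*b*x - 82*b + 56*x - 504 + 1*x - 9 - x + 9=-8*b^3 + 24*b^2 + 488*b + x*(-8*b^2 - 48*b + 56) - 504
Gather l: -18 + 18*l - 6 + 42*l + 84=60*l + 60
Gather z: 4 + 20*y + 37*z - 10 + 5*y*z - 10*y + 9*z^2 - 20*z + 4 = 10*y + 9*z^2 + z*(5*y + 17) - 2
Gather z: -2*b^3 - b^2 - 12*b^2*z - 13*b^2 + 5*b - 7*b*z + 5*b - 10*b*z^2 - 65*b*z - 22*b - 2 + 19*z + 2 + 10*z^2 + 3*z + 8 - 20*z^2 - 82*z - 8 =-2*b^3 - 14*b^2 - 12*b + z^2*(-10*b - 10) + z*(-12*b^2 - 72*b - 60)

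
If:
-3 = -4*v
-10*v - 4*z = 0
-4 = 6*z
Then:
No Solution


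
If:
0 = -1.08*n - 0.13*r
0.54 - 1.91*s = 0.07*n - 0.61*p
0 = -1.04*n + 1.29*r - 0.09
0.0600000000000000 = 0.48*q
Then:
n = -0.01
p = 3.13114754098361*s - 0.886124351620252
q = 0.12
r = 0.06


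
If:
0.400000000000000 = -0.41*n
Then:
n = -0.98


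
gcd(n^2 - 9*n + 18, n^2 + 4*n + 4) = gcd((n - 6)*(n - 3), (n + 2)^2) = 1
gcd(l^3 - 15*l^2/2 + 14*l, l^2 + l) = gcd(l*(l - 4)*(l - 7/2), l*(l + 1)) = l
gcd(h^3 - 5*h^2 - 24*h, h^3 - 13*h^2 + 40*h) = h^2 - 8*h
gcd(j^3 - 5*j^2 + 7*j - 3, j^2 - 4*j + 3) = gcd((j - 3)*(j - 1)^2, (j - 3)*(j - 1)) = j^2 - 4*j + 3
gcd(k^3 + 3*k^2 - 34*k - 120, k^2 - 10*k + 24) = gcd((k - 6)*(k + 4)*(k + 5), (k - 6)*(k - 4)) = k - 6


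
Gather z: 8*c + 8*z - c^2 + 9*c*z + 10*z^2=-c^2 + 8*c + 10*z^2 + z*(9*c + 8)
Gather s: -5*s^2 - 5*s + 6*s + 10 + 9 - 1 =-5*s^2 + s + 18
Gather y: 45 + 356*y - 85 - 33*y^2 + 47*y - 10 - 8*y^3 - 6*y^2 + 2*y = -8*y^3 - 39*y^2 + 405*y - 50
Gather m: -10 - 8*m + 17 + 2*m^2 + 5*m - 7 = 2*m^2 - 3*m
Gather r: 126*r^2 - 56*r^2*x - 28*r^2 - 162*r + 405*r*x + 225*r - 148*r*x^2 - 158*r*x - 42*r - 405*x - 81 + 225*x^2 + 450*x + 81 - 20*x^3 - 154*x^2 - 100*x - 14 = r^2*(98 - 56*x) + r*(-148*x^2 + 247*x + 21) - 20*x^3 + 71*x^2 - 55*x - 14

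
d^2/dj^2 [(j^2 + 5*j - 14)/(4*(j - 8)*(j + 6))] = (7*j^3 + 102*j^2 + 804*j + 1096)/(2*(j^6 - 6*j^5 - 132*j^4 + 568*j^3 + 6336*j^2 - 13824*j - 110592))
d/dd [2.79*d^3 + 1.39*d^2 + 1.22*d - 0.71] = 8.37*d^2 + 2.78*d + 1.22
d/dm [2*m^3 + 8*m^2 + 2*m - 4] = 6*m^2 + 16*m + 2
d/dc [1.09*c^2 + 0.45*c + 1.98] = 2.18*c + 0.45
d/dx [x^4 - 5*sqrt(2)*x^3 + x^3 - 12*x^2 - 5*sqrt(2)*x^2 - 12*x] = 4*x^3 - 15*sqrt(2)*x^2 + 3*x^2 - 24*x - 10*sqrt(2)*x - 12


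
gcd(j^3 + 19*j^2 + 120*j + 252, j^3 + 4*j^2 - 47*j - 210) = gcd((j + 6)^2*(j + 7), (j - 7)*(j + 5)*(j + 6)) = j + 6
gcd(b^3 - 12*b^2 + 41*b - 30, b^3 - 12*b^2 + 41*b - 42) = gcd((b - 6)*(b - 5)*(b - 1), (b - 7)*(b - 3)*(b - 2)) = 1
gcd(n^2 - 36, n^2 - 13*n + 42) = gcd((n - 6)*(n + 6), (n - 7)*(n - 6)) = n - 6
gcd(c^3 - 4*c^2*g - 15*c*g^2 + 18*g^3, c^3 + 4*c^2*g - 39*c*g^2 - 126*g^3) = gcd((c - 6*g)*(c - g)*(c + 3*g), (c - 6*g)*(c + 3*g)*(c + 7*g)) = c^2 - 3*c*g - 18*g^2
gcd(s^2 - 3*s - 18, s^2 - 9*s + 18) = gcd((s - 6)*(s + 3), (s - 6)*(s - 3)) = s - 6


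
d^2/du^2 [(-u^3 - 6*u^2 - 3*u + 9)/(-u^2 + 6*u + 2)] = 2*(77*u^3 + 45*u^2 + 192*u - 354)/(u^6 - 18*u^5 + 102*u^4 - 144*u^3 - 204*u^2 - 72*u - 8)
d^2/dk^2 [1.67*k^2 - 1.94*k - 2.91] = 3.34000000000000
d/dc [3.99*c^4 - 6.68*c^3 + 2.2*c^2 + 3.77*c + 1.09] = 15.96*c^3 - 20.04*c^2 + 4.4*c + 3.77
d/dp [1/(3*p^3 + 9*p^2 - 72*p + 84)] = (-p^2 - 2*p + 8)/(p^3 + 3*p^2 - 24*p + 28)^2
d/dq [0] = 0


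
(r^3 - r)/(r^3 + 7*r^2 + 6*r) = (r - 1)/(r + 6)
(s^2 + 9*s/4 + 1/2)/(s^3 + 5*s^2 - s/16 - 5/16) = 4*(s + 2)/(4*s^2 + 19*s - 5)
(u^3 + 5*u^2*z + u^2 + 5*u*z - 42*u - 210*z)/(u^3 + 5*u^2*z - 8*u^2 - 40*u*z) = (u^2 + u - 42)/(u*(u - 8))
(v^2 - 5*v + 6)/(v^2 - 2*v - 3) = (v - 2)/(v + 1)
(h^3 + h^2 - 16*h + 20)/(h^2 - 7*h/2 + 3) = 2*(h^2 + 3*h - 10)/(2*h - 3)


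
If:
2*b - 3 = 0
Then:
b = 3/2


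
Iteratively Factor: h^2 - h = (h)*(h - 1)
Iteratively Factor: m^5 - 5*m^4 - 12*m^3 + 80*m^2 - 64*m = (m - 4)*(m^4 - m^3 - 16*m^2 + 16*m) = (m - 4)*(m - 1)*(m^3 - 16*m) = m*(m - 4)*(m - 1)*(m^2 - 16) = m*(m - 4)*(m - 1)*(m + 4)*(m - 4)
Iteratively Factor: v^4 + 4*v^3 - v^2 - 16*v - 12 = (v + 2)*(v^3 + 2*v^2 - 5*v - 6) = (v + 2)*(v + 3)*(v^2 - v - 2) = (v + 1)*(v + 2)*(v + 3)*(v - 2)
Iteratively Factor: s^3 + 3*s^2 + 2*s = (s)*(s^2 + 3*s + 2) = s*(s + 1)*(s + 2)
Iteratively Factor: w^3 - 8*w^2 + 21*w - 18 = (w - 2)*(w^2 - 6*w + 9) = (w - 3)*(w - 2)*(w - 3)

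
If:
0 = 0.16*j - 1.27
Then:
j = 7.94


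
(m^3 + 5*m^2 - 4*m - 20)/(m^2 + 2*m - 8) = (m^2 + 7*m + 10)/(m + 4)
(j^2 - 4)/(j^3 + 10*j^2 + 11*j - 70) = (j + 2)/(j^2 + 12*j + 35)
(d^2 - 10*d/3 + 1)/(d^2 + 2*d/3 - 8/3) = (3*d^2 - 10*d + 3)/(3*d^2 + 2*d - 8)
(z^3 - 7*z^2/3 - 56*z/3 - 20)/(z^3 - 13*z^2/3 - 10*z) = (z + 2)/z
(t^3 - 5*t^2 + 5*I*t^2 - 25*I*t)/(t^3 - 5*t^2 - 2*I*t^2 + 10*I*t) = (t + 5*I)/(t - 2*I)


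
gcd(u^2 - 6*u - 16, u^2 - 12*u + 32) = u - 8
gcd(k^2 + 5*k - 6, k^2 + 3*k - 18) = k + 6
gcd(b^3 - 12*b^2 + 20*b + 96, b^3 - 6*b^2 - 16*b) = b^2 - 6*b - 16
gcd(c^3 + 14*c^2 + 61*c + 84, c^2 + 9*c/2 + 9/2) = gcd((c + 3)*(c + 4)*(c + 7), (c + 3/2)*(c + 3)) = c + 3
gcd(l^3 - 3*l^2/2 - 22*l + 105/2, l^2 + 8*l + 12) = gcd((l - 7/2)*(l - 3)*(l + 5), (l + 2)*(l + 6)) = 1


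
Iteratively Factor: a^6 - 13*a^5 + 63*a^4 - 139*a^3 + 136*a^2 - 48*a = (a - 4)*(a^5 - 9*a^4 + 27*a^3 - 31*a^2 + 12*a) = (a - 4)^2*(a^4 - 5*a^3 + 7*a^2 - 3*a) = (a - 4)^2*(a - 1)*(a^3 - 4*a^2 + 3*a) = (a - 4)^2*(a - 1)^2*(a^2 - 3*a) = (a - 4)^2*(a - 3)*(a - 1)^2*(a)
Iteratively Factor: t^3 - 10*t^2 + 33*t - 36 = (t - 4)*(t^2 - 6*t + 9) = (t - 4)*(t - 3)*(t - 3)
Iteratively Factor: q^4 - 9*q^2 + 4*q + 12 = (q + 3)*(q^3 - 3*q^2 + 4) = (q - 2)*(q + 3)*(q^2 - q - 2) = (q - 2)^2*(q + 3)*(q + 1)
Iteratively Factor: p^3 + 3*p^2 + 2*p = (p)*(p^2 + 3*p + 2) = p*(p + 2)*(p + 1)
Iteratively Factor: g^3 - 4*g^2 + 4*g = (g - 2)*(g^2 - 2*g) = (g - 2)^2*(g)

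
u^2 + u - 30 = (u - 5)*(u + 6)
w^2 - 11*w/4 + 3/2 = (w - 2)*(w - 3/4)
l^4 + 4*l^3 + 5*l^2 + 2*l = l*(l + 1)^2*(l + 2)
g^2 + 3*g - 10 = (g - 2)*(g + 5)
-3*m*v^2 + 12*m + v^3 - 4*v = (-3*m + v)*(v - 2)*(v + 2)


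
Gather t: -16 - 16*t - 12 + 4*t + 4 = -12*t - 24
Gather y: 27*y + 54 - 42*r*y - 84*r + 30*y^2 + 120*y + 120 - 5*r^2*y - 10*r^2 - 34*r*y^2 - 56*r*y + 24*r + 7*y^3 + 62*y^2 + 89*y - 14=-10*r^2 - 60*r + 7*y^3 + y^2*(92 - 34*r) + y*(-5*r^2 - 98*r + 236) + 160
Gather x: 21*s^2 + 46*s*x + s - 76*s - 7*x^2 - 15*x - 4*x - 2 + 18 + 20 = 21*s^2 - 75*s - 7*x^2 + x*(46*s - 19) + 36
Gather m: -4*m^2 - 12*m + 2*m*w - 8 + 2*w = -4*m^2 + m*(2*w - 12) + 2*w - 8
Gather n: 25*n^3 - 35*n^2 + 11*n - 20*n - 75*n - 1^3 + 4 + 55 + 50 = 25*n^3 - 35*n^2 - 84*n + 108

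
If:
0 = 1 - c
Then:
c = 1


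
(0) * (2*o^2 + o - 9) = 0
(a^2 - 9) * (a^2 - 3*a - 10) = a^4 - 3*a^3 - 19*a^2 + 27*a + 90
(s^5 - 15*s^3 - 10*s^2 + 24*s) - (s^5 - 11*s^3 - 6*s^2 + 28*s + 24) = -4*s^3 - 4*s^2 - 4*s - 24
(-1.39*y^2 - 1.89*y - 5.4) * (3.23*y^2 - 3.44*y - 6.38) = -4.4897*y^4 - 1.3231*y^3 - 2.0722*y^2 + 30.6342*y + 34.452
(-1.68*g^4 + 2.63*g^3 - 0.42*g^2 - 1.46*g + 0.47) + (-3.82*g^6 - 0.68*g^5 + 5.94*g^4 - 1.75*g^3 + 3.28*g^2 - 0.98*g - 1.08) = -3.82*g^6 - 0.68*g^5 + 4.26*g^4 + 0.88*g^3 + 2.86*g^2 - 2.44*g - 0.61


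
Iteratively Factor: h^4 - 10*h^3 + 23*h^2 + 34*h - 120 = (h - 5)*(h^3 - 5*h^2 - 2*h + 24) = (h - 5)*(h - 4)*(h^2 - h - 6) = (h - 5)*(h - 4)*(h - 3)*(h + 2)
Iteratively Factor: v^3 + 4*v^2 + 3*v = (v)*(v^2 + 4*v + 3) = v*(v + 3)*(v + 1)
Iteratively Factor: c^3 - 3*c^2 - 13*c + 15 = (c + 3)*(c^2 - 6*c + 5) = (c - 1)*(c + 3)*(c - 5)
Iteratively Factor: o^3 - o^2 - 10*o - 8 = (o - 4)*(o^2 + 3*o + 2) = (o - 4)*(o + 1)*(o + 2)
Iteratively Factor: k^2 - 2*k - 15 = (k - 5)*(k + 3)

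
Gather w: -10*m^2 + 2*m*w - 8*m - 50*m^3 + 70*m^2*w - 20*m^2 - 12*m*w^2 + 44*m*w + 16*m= -50*m^3 - 30*m^2 - 12*m*w^2 + 8*m + w*(70*m^2 + 46*m)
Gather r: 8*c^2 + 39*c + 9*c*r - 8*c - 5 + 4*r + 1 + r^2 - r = 8*c^2 + 31*c + r^2 + r*(9*c + 3) - 4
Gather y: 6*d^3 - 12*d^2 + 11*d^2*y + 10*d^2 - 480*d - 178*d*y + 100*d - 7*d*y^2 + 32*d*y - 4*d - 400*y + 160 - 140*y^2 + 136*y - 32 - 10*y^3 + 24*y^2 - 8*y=6*d^3 - 2*d^2 - 384*d - 10*y^3 + y^2*(-7*d - 116) + y*(11*d^2 - 146*d - 272) + 128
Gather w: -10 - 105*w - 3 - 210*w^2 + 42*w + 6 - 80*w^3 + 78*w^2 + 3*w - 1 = -80*w^3 - 132*w^2 - 60*w - 8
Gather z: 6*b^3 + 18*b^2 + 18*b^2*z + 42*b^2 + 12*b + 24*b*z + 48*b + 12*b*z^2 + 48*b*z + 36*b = 6*b^3 + 60*b^2 + 12*b*z^2 + 96*b + z*(18*b^2 + 72*b)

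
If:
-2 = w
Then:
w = -2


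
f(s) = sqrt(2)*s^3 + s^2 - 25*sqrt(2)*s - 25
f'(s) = 3*sqrt(2)*s^2 + 2*s - 25*sqrt(2)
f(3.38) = -78.47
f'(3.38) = 19.87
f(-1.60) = 28.34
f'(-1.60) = -27.69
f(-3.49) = 50.45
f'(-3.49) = 9.34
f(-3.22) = 52.00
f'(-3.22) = 2.19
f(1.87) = -78.37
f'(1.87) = -16.78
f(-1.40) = 22.58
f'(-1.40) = -29.84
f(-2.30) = 44.40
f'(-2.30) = -17.51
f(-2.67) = 49.61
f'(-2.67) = -10.45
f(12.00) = 2138.50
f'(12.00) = 599.58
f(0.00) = -25.00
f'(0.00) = -35.36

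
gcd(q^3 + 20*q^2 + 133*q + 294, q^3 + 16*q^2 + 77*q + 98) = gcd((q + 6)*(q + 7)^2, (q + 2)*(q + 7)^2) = q^2 + 14*q + 49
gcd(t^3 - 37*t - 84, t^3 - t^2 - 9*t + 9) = t + 3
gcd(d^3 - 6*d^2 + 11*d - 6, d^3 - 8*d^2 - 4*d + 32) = d - 2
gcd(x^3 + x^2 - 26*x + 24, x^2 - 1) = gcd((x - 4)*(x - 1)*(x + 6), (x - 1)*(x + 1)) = x - 1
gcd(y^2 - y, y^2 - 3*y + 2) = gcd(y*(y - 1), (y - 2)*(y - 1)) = y - 1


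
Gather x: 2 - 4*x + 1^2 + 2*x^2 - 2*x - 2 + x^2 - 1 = 3*x^2 - 6*x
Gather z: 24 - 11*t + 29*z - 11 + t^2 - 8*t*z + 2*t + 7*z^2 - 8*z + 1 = t^2 - 9*t + 7*z^2 + z*(21 - 8*t) + 14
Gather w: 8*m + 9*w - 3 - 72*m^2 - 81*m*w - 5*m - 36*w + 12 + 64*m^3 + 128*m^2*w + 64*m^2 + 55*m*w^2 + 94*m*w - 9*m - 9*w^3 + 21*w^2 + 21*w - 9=64*m^3 - 8*m^2 - 6*m - 9*w^3 + w^2*(55*m + 21) + w*(128*m^2 + 13*m - 6)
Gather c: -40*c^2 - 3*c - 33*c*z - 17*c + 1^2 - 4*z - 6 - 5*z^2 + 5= -40*c^2 + c*(-33*z - 20) - 5*z^2 - 4*z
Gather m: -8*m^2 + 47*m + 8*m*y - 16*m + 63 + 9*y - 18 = -8*m^2 + m*(8*y + 31) + 9*y + 45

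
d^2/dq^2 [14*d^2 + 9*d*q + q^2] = 2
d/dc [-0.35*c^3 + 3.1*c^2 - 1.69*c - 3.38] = -1.05*c^2 + 6.2*c - 1.69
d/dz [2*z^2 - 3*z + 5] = 4*z - 3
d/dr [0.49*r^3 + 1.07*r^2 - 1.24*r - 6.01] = 1.47*r^2 + 2.14*r - 1.24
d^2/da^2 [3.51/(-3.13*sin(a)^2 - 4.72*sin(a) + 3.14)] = (137.548476*sin(a)^4 + 155.566008*sin(a)^3 + 9.86239799999998*sin(a)^2 - 259.111008*sin(a) - 225.388332)/(3.13*sin(a)^2 + 4.72*sin(a) - 3.14)^3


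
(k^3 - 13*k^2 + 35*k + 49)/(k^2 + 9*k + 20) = (k^3 - 13*k^2 + 35*k + 49)/(k^2 + 9*k + 20)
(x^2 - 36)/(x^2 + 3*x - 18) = (x - 6)/(x - 3)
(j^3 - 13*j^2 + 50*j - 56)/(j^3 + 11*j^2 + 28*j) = (j^3 - 13*j^2 + 50*j - 56)/(j*(j^2 + 11*j + 28))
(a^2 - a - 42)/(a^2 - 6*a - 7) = (a + 6)/(a + 1)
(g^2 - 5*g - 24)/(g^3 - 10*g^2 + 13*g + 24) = (g + 3)/(g^2 - 2*g - 3)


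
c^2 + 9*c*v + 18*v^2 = (c + 3*v)*(c + 6*v)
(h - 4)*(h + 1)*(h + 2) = h^3 - h^2 - 10*h - 8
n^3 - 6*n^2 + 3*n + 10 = (n - 5)*(n - 2)*(n + 1)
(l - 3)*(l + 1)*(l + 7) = l^3 + 5*l^2 - 17*l - 21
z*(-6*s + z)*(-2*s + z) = 12*s^2*z - 8*s*z^2 + z^3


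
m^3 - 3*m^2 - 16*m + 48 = (m - 4)*(m - 3)*(m + 4)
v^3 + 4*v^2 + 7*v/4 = v*(v + 1/2)*(v + 7/2)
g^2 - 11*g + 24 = (g - 8)*(g - 3)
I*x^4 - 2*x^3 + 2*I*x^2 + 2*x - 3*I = (x - 1)*(x - I)*(x + 3*I)*(I*x + I)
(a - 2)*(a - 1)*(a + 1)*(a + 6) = a^4 + 4*a^3 - 13*a^2 - 4*a + 12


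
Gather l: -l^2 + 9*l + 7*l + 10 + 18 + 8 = -l^2 + 16*l + 36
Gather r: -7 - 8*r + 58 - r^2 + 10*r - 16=-r^2 + 2*r + 35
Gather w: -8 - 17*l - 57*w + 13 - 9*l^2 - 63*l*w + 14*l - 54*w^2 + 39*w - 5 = -9*l^2 - 3*l - 54*w^2 + w*(-63*l - 18)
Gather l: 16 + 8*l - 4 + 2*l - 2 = 10*l + 10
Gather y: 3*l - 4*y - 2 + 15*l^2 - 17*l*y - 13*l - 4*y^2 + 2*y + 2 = 15*l^2 - 10*l - 4*y^2 + y*(-17*l - 2)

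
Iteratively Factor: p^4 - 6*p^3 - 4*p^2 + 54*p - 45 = (p + 3)*(p^3 - 9*p^2 + 23*p - 15) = (p - 3)*(p + 3)*(p^2 - 6*p + 5) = (p - 5)*(p - 3)*(p + 3)*(p - 1)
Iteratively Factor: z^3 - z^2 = (z)*(z^2 - z) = z*(z - 1)*(z)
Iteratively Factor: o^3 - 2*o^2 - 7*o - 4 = (o + 1)*(o^2 - 3*o - 4) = (o + 1)^2*(o - 4)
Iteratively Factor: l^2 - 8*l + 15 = (l - 3)*(l - 5)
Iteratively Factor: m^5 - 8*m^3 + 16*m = (m - 2)*(m^4 + 2*m^3 - 4*m^2 - 8*m) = (m - 2)*(m + 2)*(m^3 - 4*m) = (m - 2)^2*(m + 2)*(m^2 + 2*m) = (m - 2)^2*(m + 2)^2*(m)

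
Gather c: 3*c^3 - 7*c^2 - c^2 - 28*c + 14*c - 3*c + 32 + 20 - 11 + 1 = 3*c^3 - 8*c^2 - 17*c + 42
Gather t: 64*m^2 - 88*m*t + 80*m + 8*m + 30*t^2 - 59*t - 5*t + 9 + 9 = 64*m^2 + 88*m + 30*t^2 + t*(-88*m - 64) + 18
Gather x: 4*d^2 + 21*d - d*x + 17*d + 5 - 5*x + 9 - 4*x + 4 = 4*d^2 + 38*d + x*(-d - 9) + 18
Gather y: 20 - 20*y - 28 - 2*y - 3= -22*y - 11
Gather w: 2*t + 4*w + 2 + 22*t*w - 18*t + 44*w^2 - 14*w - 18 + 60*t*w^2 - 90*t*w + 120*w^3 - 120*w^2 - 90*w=-16*t + 120*w^3 + w^2*(60*t - 76) + w*(-68*t - 100) - 16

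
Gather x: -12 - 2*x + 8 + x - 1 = -x - 5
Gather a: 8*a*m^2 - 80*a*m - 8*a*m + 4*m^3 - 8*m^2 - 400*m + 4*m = a*(8*m^2 - 88*m) + 4*m^3 - 8*m^2 - 396*m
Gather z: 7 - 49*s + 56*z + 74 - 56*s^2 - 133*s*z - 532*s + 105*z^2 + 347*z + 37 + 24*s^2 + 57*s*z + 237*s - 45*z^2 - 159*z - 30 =-32*s^2 - 344*s + 60*z^2 + z*(244 - 76*s) + 88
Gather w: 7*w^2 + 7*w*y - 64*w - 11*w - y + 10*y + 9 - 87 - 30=7*w^2 + w*(7*y - 75) + 9*y - 108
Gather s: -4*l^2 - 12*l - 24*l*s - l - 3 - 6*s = -4*l^2 - 13*l + s*(-24*l - 6) - 3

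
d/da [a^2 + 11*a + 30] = 2*a + 11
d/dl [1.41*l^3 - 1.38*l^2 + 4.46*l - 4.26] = 4.23*l^2 - 2.76*l + 4.46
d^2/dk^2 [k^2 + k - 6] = 2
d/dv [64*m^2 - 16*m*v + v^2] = -16*m + 2*v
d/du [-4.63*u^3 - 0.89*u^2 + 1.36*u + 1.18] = -13.89*u^2 - 1.78*u + 1.36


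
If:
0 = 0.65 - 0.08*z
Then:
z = 8.12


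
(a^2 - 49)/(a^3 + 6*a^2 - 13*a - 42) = (a - 7)/(a^2 - a - 6)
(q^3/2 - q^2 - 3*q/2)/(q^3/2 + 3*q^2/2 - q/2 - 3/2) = q*(q - 3)/(q^2 + 2*q - 3)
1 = 1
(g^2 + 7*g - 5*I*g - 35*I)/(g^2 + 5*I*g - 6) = (g^2 + g*(7 - 5*I) - 35*I)/(g^2 + 5*I*g - 6)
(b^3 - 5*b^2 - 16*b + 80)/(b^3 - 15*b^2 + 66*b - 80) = (b^2 - 16)/(b^2 - 10*b + 16)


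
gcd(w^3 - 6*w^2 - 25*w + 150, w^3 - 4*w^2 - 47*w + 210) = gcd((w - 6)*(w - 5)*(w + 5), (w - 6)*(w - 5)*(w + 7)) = w^2 - 11*w + 30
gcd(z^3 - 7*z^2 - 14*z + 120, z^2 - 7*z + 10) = z - 5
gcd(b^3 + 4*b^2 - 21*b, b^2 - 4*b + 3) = b - 3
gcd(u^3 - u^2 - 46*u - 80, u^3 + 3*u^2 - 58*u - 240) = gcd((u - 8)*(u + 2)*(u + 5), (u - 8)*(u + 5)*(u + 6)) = u^2 - 3*u - 40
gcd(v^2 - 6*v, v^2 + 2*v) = v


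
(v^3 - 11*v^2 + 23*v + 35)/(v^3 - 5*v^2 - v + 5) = (v - 7)/(v - 1)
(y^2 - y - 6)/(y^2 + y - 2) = (y - 3)/(y - 1)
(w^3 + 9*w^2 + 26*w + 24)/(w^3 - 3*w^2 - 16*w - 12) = (w^2 + 7*w + 12)/(w^2 - 5*w - 6)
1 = 1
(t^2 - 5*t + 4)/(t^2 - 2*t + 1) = (t - 4)/(t - 1)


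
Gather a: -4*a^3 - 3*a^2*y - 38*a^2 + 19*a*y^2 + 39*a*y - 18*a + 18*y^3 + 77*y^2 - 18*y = -4*a^3 + a^2*(-3*y - 38) + a*(19*y^2 + 39*y - 18) + 18*y^3 + 77*y^2 - 18*y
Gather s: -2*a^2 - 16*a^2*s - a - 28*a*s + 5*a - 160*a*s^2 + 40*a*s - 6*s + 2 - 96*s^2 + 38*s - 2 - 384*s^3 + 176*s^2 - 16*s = -2*a^2 + 4*a - 384*s^3 + s^2*(80 - 160*a) + s*(-16*a^2 + 12*a + 16)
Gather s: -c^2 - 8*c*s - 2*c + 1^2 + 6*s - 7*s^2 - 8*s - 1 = -c^2 - 2*c - 7*s^2 + s*(-8*c - 2)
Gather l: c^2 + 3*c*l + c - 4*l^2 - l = c^2 + c - 4*l^2 + l*(3*c - 1)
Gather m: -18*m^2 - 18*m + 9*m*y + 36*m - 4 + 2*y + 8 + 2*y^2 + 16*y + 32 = -18*m^2 + m*(9*y + 18) + 2*y^2 + 18*y + 36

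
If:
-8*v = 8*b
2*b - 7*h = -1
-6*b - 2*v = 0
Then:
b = 0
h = 1/7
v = 0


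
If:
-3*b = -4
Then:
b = 4/3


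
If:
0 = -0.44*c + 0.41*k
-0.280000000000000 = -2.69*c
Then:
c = 0.10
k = 0.11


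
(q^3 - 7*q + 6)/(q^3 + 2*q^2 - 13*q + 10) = (q + 3)/(q + 5)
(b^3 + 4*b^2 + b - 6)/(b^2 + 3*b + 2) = (b^2 + 2*b - 3)/(b + 1)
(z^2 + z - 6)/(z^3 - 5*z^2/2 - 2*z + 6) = 2*(z + 3)/(2*z^2 - z - 6)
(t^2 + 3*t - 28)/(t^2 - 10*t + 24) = (t + 7)/(t - 6)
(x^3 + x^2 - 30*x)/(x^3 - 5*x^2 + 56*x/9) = 9*(x^2 + x - 30)/(9*x^2 - 45*x + 56)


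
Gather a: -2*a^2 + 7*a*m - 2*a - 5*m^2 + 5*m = -2*a^2 + a*(7*m - 2) - 5*m^2 + 5*m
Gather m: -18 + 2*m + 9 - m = m - 9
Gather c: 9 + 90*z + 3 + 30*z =120*z + 12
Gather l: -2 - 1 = -3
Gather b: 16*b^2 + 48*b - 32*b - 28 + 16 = 16*b^2 + 16*b - 12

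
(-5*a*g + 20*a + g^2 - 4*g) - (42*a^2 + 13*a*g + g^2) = -42*a^2 - 18*a*g + 20*a - 4*g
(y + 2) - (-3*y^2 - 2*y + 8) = 3*y^2 + 3*y - 6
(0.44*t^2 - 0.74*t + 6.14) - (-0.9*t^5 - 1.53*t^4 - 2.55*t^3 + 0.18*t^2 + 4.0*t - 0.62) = 0.9*t^5 + 1.53*t^4 + 2.55*t^3 + 0.26*t^2 - 4.74*t + 6.76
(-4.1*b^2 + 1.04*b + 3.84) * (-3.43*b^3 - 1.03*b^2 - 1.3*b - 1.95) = 14.063*b^5 + 0.6558*b^4 - 8.9124*b^3 + 2.6878*b^2 - 7.02*b - 7.488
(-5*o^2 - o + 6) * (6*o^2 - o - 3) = -30*o^4 - o^3 + 52*o^2 - 3*o - 18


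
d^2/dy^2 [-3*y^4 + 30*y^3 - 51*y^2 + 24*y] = -36*y^2 + 180*y - 102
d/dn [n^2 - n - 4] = 2*n - 1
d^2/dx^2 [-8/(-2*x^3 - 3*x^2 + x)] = 16*(-3*x*(2*x + 1)*(2*x^2 + 3*x - 1) + (6*x^2 + 6*x - 1)^2)/(x^3*(2*x^2 + 3*x - 1)^3)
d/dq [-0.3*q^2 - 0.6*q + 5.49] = -0.6*q - 0.6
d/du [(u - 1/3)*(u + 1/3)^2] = (3*u + 1)*(9*u - 1)/9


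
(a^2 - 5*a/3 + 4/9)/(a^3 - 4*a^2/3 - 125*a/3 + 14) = (a - 4/3)/(a^2 - a - 42)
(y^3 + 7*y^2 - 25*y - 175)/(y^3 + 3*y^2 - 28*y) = (y^2 - 25)/(y*(y - 4))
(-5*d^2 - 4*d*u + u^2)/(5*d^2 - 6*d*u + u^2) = (d + u)/(-d + u)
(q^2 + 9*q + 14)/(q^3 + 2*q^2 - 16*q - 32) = (q + 7)/(q^2 - 16)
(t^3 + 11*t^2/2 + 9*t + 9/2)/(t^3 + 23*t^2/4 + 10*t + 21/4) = 2*(2*t + 3)/(4*t + 7)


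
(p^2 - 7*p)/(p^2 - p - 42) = p/(p + 6)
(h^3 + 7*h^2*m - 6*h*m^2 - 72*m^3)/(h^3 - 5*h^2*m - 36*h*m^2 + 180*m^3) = (h^2 + h*m - 12*m^2)/(h^2 - 11*h*m + 30*m^2)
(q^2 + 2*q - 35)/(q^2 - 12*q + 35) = (q + 7)/(q - 7)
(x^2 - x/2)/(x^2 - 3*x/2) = (2*x - 1)/(2*x - 3)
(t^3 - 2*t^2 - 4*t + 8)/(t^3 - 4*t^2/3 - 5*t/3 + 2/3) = 3*(t^2 - 4)/(3*t^2 + 2*t - 1)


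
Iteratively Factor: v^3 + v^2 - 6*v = (v - 2)*(v^2 + 3*v) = (v - 2)*(v + 3)*(v)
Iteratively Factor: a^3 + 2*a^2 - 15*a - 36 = (a + 3)*(a^2 - a - 12) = (a - 4)*(a + 3)*(a + 3)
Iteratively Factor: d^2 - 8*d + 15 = (d - 5)*(d - 3)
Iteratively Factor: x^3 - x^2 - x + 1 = (x - 1)*(x^2 - 1) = (x - 1)^2*(x + 1)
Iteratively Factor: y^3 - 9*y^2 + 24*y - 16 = (y - 4)*(y^2 - 5*y + 4) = (y - 4)^2*(y - 1)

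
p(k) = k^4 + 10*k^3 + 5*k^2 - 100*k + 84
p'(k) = 4*k^3 + 30*k^2 + 10*k - 100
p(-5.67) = 22.45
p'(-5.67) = 78.63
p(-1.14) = 191.37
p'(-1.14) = -78.34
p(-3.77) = 198.24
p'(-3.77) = 74.36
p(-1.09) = 187.40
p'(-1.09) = -80.44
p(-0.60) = 143.77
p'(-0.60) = -96.06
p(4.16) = 773.92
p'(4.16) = 748.73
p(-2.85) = 244.10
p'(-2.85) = 22.58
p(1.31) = -12.99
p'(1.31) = -26.42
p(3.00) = 180.00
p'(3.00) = 308.00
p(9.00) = 13440.00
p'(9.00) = 5336.00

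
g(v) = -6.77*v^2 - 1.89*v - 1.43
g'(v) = -13.54*v - 1.89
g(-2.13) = -28.12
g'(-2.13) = 26.95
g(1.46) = -18.62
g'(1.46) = -21.66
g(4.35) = -137.76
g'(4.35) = -60.79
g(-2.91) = -53.26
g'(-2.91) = 37.51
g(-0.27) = -1.41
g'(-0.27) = 1.77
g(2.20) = -38.35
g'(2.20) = -31.68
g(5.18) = -192.88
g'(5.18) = -72.03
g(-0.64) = -2.99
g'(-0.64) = 6.78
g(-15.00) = -1496.33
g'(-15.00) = 201.21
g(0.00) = -1.43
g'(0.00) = -1.89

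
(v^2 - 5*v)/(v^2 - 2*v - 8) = v*(5 - v)/(-v^2 + 2*v + 8)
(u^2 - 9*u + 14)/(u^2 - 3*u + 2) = (u - 7)/(u - 1)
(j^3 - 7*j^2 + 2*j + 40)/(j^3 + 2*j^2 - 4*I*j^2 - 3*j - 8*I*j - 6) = (j^2 - 9*j + 20)/(j^2 - 4*I*j - 3)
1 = 1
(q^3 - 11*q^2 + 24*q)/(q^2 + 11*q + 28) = q*(q^2 - 11*q + 24)/(q^2 + 11*q + 28)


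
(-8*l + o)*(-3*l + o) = 24*l^2 - 11*l*o + o^2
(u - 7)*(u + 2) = u^2 - 5*u - 14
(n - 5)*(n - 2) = n^2 - 7*n + 10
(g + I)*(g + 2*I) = g^2 + 3*I*g - 2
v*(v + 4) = v^2 + 4*v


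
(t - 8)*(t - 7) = t^2 - 15*t + 56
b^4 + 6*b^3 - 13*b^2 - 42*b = b*(b - 3)*(b + 2)*(b + 7)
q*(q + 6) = q^2 + 6*q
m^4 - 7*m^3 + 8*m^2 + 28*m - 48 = (m - 4)*(m - 3)*(m - 2)*(m + 2)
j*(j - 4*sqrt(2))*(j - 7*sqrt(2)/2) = j^3 - 15*sqrt(2)*j^2/2 + 28*j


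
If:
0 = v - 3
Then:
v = 3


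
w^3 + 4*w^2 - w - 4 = (w - 1)*(w + 1)*(w + 4)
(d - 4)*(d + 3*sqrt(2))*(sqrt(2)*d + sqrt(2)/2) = sqrt(2)*d^3 - 7*sqrt(2)*d^2/2 + 6*d^2 - 21*d - 2*sqrt(2)*d - 12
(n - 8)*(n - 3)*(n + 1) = n^3 - 10*n^2 + 13*n + 24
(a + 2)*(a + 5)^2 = a^3 + 12*a^2 + 45*a + 50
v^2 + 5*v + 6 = (v + 2)*(v + 3)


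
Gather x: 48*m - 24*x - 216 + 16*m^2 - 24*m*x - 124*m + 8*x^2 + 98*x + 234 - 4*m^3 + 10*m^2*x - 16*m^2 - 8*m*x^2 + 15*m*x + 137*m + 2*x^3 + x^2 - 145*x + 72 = -4*m^3 + 61*m + 2*x^3 + x^2*(9 - 8*m) + x*(10*m^2 - 9*m - 71) + 90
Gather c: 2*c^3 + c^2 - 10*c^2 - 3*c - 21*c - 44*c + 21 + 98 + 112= 2*c^3 - 9*c^2 - 68*c + 231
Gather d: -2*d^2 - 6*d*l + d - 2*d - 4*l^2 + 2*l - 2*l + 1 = -2*d^2 + d*(-6*l - 1) - 4*l^2 + 1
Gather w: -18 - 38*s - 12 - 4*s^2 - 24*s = -4*s^2 - 62*s - 30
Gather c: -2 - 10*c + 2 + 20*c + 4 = 10*c + 4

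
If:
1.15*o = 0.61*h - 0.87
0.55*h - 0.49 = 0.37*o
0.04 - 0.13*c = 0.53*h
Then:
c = -2.11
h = 0.59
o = -0.44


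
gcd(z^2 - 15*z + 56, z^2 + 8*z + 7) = 1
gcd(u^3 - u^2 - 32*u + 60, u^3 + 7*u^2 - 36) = u^2 + 4*u - 12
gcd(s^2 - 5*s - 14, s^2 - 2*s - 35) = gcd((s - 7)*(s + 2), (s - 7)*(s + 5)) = s - 7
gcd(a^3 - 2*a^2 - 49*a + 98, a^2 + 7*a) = a + 7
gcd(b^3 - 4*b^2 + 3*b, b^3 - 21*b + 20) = b - 1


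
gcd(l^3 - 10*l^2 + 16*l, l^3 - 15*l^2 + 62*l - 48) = l - 8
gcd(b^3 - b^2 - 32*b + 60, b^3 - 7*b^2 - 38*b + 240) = b^2 + b - 30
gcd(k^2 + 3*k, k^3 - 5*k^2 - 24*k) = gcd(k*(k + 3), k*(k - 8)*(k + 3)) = k^2 + 3*k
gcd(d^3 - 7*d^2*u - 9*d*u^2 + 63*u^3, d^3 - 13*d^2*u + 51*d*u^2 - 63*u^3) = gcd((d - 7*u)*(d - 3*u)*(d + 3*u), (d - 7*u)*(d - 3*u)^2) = d^2 - 10*d*u + 21*u^2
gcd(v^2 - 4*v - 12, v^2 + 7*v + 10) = v + 2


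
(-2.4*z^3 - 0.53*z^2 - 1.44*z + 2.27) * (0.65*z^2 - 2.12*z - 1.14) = -1.56*z^5 + 4.7435*z^4 + 2.9236*z^3 + 5.1325*z^2 - 3.1708*z - 2.5878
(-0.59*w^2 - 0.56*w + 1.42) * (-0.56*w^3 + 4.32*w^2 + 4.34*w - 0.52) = 0.3304*w^5 - 2.2352*w^4 - 5.775*w^3 + 4.0108*w^2 + 6.454*w - 0.7384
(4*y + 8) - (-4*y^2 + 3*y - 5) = 4*y^2 + y + 13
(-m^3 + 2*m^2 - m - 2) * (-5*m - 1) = 5*m^4 - 9*m^3 + 3*m^2 + 11*m + 2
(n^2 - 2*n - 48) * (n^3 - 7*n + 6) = n^5 - 2*n^4 - 55*n^3 + 20*n^2 + 324*n - 288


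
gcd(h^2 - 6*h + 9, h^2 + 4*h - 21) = h - 3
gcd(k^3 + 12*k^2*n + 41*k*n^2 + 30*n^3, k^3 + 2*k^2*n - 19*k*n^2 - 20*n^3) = k^2 + 6*k*n + 5*n^2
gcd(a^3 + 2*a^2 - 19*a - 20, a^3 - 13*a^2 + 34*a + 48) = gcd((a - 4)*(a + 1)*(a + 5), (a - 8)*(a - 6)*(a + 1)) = a + 1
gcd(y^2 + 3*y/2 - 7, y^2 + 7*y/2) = y + 7/2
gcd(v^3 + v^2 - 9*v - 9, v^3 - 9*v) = v^2 - 9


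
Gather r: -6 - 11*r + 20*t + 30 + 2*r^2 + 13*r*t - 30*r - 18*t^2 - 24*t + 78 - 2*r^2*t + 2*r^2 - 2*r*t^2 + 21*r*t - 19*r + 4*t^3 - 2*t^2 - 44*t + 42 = r^2*(4 - 2*t) + r*(-2*t^2 + 34*t - 60) + 4*t^3 - 20*t^2 - 48*t + 144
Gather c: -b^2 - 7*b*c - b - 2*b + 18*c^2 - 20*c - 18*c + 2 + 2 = -b^2 - 3*b + 18*c^2 + c*(-7*b - 38) + 4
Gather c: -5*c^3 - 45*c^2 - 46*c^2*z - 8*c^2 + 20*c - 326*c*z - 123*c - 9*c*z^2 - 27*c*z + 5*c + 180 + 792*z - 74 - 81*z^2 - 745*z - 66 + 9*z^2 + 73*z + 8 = -5*c^3 + c^2*(-46*z - 53) + c*(-9*z^2 - 353*z - 98) - 72*z^2 + 120*z + 48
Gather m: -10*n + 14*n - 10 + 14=4*n + 4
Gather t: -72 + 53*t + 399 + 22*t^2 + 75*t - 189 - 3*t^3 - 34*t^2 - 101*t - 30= -3*t^3 - 12*t^2 + 27*t + 108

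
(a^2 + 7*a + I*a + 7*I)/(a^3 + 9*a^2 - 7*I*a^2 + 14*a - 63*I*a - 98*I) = (a + I)/(a^2 + a*(2 - 7*I) - 14*I)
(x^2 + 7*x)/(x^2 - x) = (x + 7)/(x - 1)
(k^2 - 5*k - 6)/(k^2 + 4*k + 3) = (k - 6)/(k + 3)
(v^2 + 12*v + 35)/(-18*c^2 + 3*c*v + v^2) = (v^2 + 12*v + 35)/(-18*c^2 + 3*c*v + v^2)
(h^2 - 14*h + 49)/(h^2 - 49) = (h - 7)/(h + 7)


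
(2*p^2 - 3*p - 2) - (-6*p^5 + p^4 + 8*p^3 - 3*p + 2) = 6*p^5 - p^4 - 8*p^3 + 2*p^2 - 4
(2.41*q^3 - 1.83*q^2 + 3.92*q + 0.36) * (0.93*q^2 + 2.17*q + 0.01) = 2.2413*q^5 + 3.5278*q^4 - 0.3014*q^3 + 8.8229*q^2 + 0.8204*q + 0.0036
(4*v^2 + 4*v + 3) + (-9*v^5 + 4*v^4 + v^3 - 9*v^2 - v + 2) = -9*v^5 + 4*v^4 + v^3 - 5*v^2 + 3*v + 5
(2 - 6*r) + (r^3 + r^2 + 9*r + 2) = r^3 + r^2 + 3*r + 4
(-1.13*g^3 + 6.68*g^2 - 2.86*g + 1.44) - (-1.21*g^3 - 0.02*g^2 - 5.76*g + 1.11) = 0.0800000000000001*g^3 + 6.7*g^2 + 2.9*g + 0.33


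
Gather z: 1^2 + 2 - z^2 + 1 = 4 - z^2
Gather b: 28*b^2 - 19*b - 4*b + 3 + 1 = 28*b^2 - 23*b + 4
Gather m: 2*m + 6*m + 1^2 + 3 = 8*m + 4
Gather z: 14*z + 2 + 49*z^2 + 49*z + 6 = 49*z^2 + 63*z + 8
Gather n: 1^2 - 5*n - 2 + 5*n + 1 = 0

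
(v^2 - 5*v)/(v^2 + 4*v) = (v - 5)/(v + 4)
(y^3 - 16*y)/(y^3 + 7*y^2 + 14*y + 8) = y*(y - 4)/(y^2 + 3*y + 2)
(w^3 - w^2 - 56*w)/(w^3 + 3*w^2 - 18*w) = (w^2 - w - 56)/(w^2 + 3*w - 18)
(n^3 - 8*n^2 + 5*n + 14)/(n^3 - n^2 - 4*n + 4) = (n^2 - 6*n - 7)/(n^2 + n - 2)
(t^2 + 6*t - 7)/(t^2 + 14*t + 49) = (t - 1)/(t + 7)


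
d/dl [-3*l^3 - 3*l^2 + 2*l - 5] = -9*l^2 - 6*l + 2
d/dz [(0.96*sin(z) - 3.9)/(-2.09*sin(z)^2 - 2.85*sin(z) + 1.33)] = 0.123114804555248*(2.0064*sin(z)^2 - 16.302*sin(z) - 9.8382)*cos(z)/(0.733333333333333*sin(z)^2 + 1.0*sin(z) - 0.466666666666667)^2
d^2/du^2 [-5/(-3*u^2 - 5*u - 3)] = 10*(-9*u^2 - 15*u + (6*u + 5)^2 - 9)/(3*u^2 + 5*u + 3)^3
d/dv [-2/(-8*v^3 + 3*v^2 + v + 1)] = 2*(-24*v^2 + 6*v + 1)/(-8*v^3 + 3*v^2 + v + 1)^2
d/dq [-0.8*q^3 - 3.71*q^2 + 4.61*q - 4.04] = -2.4*q^2 - 7.42*q + 4.61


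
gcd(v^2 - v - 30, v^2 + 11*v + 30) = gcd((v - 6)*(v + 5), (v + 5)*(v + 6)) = v + 5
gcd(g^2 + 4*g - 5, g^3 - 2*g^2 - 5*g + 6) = g - 1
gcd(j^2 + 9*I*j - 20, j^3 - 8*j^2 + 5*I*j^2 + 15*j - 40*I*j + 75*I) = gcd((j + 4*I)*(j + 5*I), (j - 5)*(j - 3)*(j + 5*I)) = j + 5*I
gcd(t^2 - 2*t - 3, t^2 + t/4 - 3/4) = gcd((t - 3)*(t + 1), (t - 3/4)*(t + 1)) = t + 1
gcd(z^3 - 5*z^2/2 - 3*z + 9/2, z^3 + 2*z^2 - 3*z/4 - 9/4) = z^2 + z/2 - 3/2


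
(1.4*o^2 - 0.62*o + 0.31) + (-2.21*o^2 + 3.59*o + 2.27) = -0.81*o^2 + 2.97*o + 2.58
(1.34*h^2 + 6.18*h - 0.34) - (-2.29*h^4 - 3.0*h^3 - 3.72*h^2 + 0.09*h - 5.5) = 2.29*h^4 + 3.0*h^3 + 5.06*h^2 + 6.09*h + 5.16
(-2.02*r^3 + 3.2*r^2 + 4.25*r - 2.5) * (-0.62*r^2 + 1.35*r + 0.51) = 1.2524*r^5 - 4.711*r^4 + 0.654800000000001*r^3 + 8.9195*r^2 - 1.2075*r - 1.275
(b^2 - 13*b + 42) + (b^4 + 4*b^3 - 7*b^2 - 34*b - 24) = b^4 + 4*b^3 - 6*b^2 - 47*b + 18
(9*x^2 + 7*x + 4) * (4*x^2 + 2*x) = 36*x^4 + 46*x^3 + 30*x^2 + 8*x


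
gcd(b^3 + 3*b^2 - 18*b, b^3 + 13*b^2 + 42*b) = b^2 + 6*b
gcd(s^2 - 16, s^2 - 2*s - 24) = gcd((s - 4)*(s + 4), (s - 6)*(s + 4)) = s + 4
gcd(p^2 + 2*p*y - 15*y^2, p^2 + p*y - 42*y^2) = 1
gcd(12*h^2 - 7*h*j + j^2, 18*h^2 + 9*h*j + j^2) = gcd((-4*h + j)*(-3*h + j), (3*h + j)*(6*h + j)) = 1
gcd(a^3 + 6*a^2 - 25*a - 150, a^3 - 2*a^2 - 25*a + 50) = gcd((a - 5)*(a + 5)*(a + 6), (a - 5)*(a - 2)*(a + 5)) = a^2 - 25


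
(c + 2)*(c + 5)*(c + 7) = c^3 + 14*c^2 + 59*c + 70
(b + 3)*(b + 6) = b^2 + 9*b + 18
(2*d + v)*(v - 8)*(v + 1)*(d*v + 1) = 2*d^2*v^3 - 14*d^2*v^2 - 16*d^2*v + d*v^4 - 7*d*v^3 - 6*d*v^2 - 14*d*v - 16*d + v^3 - 7*v^2 - 8*v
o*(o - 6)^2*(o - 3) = o^4 - 15*o^3 + 72*o^2 - 108*o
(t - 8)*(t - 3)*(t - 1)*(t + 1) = t^4 - 11*t^3 + 23*t^2 + 11*t - 24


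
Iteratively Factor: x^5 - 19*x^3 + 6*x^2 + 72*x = (x - 3)*(x^4 + 3*x^3 - 10*x^2 - 24*x) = (x - 3)^2*(x^3 + 6*x^2 + 8*x) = (x - 3)^2*(x + 4)*(x^2 + 2*x) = (x - 3)^2*(x + 2)*(x + 4)*(x)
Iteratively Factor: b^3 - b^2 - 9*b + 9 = (b - 3)*(b^2 + 2*b - 3) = (b - 3)*(b + 3)*(b - 1)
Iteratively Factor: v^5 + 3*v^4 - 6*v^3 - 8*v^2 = (v)*(v^4 + 3*v^3 - 6*v^2 - 8*v) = v*(v + 4)*(v^3 - v^2 - 2*v) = v^2*(v + 4)*(v^2 - v - 2) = v^2*(v + 1)*(v + 4)*(v - 2)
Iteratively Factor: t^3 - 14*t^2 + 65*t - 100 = (t - 5)*(t^2 - 9*t + 20) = (t - 5)*(t - 4)*(t - 5)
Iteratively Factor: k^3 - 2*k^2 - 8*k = (k)*(k^2 - 2*k - 8) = k*(k - 4)*(k + 2)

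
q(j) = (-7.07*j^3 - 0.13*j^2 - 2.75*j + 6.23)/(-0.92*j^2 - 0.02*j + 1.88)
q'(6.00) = 7.14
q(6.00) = 49.17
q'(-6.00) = 6.99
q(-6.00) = -49.65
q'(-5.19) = 6.69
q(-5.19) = -44.10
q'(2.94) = 4.09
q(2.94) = 29.79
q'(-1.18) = -167.41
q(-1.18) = 33.59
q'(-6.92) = 7.19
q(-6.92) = -56.18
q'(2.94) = 4.09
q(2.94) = 29.79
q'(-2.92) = 1.93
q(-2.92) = -32.03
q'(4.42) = 6.58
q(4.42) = 38.25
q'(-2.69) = -0.28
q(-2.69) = -31.82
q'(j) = (1.84*j + 0.02)*(-7.07*j^3 - 0.13*j^2 - 2.75*j + 6.23)/(-0.92*j^2 - 0.02*j + 1.88)^2 + (-21.21*j^2 - 0.26*j - 2.75)/(-0.92*j^2 - 0.02*j + 1.88)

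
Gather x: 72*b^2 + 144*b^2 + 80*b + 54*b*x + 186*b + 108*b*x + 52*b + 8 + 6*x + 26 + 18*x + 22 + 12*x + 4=216*b^2 + 318*b + x*(162*b + 36) + 60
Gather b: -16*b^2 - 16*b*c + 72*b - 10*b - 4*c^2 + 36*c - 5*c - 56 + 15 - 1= -16*b^2 + b*(62 - 16*c) - 4*c^2 + 31*c - 42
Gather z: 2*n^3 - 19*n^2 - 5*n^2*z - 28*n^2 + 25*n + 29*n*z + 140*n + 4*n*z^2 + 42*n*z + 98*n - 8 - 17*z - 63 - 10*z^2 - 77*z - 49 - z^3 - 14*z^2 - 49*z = 2*n^3 - 47*n^2 + 263*n - z^3 + z^2*(4*n - 24) + z*(-5*n^2 + 71*n - 143) - 120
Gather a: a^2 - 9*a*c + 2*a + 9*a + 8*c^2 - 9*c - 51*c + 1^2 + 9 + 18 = a^2 + a*(11 - 9*c) + 8*c^2 - 60*c + 28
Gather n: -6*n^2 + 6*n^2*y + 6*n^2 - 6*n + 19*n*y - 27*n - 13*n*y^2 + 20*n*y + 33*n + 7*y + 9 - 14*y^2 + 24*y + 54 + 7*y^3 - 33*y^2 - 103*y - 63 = 6*n^2*y + n*(-13*y^2 + 39*y) + 7*y^3 - 47*y^2 - 72*y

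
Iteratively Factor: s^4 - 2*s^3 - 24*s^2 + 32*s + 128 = (s + 4)*(s^3 - 6*s^2 + 32) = (s - 4)*(s + 4)*(s^2 - 2*s - 8) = (s - 4)*(s + 2)*(s + 4)*(s - 4)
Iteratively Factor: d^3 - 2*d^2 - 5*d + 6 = (d - 1)*(d^2 - d - 6) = (d - 1)*(d + 2)*(d - 3)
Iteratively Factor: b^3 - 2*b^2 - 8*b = (b + 2)*(b^2 - 4*b) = (b - 4)*(b + 2)*(b)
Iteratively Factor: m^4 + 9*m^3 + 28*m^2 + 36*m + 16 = (m + 2)*(m^3 + 7*m^2 + 14*m + 8) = (m + 1)*(m + 2)*(m^2 + 6*m + 8) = (m + 1)*(m + 2)^2*(m + 4)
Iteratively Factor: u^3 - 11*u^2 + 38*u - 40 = (u - 4)*(u^2 - 7*u + 10) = (u - 5)*(u - 4)*(u - 2)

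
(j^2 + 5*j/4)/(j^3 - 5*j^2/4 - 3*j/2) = (4*j + 5)/(4*j^2 - 5*j - 6)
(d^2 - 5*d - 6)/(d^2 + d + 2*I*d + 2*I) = (d - 6)/(d + 2*I)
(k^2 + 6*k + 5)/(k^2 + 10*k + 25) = (k + 1)/(k + 5)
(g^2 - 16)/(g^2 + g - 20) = (g + 4)/(g + 5)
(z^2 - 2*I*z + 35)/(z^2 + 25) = (z - 7*I)/(z - 5*I)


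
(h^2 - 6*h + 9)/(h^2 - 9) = (h - 3)/(h + 3)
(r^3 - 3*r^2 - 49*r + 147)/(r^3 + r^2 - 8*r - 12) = (r^2 - 49)/(r^2 + 4*r + 4)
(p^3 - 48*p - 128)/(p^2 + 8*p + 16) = p - 8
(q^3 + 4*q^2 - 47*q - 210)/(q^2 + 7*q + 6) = (q^2 - 2*q - 35)/(q + 1)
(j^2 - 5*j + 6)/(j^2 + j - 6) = (j - 3)/(j + 3)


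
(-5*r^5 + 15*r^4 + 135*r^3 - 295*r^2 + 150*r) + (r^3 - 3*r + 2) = -5*r^5 + 15*r^4 + 136*r^3 - 295*r^2 + 147*r + 2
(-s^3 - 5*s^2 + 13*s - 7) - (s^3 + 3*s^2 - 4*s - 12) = -2*s^3 - 8*s^2 + 17*s + 5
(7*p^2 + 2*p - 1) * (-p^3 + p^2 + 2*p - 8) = -7*p^5 + 5*p^4 + 17*p^3 - 53*p^2 - 18*p + 8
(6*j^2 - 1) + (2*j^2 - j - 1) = 8*j^2 - j - 2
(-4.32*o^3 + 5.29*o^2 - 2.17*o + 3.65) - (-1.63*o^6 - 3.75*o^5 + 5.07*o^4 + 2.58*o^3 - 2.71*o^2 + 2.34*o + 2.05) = 1.63*o^6 + 3.75*o^5 - 5.07*o^4 - 6.9*o^3 + 8.0*o^2 - 4.51*o + 1.6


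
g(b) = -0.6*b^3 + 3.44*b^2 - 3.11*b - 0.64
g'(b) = -1.8*b^2 + 6.88*b - 3.11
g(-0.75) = 3.88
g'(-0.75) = -9.28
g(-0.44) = 1.45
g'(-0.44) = -6.49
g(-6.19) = 292.72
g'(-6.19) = -114.67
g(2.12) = 2.51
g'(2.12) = 3.39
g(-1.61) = 15.79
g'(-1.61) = -18.85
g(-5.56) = 226.12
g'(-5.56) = -97.01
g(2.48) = 3.65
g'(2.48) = 2.88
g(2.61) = 4.01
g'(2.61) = 2.59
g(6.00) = -25.06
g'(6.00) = -26.63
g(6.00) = -25.06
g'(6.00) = -26.63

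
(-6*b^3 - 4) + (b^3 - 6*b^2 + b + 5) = -5*b^3 - 6*b^2 + b + 1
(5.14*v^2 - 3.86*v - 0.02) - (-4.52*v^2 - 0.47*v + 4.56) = 9.66*v^2 - 3.39*v - 4.58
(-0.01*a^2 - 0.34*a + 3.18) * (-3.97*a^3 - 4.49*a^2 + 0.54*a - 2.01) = 0.0397*a^5 + 1.3947*a^4 - 11.1034*a^3 - 14.4417*a^2 + 2.4006*a - 6.3918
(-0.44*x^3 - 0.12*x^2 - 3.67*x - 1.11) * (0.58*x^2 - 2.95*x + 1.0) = -0.2552*x^5 + 1.2284*x^4 - 2.2146*x^3 + 10.0627*x^2 - 0.395499999999999*x - 1.11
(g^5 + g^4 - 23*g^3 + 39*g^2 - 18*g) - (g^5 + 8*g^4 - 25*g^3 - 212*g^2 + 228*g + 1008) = -7*g^4 + 2*g^3 + 251*g^2 - 246*g - 1008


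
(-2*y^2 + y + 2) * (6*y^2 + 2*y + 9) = -12*y^4 + 2*y^3 - 4*y^2 + 13*y + 18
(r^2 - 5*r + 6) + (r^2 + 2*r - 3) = 2*r^2 - 3*r + 3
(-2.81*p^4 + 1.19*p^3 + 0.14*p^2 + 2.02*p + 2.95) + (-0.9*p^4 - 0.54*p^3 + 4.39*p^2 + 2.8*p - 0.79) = -3.71*p^4 + 0.65*p^3 + 4.53*p^2 + 4.82*p + 2.16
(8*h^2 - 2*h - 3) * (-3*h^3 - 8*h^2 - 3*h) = -24*h^5 - 58*h^4 + h^3 + 30*h^2 + 9*h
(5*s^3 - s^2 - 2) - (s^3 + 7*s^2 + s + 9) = 4*s^3 - 8*s^2 - s - 11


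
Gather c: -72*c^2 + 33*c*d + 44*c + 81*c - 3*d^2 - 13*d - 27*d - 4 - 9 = -72*c^2 + c*(33*d + 125) - 3*d^2 - 40*d - 13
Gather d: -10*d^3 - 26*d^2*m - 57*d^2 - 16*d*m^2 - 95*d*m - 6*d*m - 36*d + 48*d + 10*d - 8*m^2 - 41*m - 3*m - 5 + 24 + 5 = -10*d^3 + d^2*(-26*m - 57) + d*(-16*m^2 - 101*m + 22) - 8*m^2 - 44*m + 24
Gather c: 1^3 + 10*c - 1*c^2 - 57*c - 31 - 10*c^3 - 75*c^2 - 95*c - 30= -10*c^3 - 76*c^2 - 142*c - 60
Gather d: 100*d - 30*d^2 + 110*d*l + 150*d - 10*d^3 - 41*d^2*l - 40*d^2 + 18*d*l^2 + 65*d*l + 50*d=-10*d^3 + d^2*(-41*l - 70) + d*(18*l^2 + 175*l + 300)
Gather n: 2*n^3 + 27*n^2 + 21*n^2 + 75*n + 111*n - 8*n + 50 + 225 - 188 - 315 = 2*n^3 + 48*n^2 + 178*n - 228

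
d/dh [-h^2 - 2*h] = -2*h - 2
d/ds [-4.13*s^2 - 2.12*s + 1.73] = -8.26*s - 2.12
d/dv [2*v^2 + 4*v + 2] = 4*v + 4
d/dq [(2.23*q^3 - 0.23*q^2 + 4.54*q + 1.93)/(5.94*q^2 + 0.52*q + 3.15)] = (13.2462*q^4 + 2.3192*q^3 - 6.0137*q^2 - 24.3774*q + 13.2974)/(35.2836*q^4 + 6.1776*q^3 + 37.6924*q^2 + 3.276*q + 9.9225)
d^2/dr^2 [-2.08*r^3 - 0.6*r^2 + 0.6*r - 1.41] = -12.48*r - 1.2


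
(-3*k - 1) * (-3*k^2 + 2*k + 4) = 9*k^3 - 3*k^2 - 14*k - 4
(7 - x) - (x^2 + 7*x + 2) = -x^2 - 8*x + 5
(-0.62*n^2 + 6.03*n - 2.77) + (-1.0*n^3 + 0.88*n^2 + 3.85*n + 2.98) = -1.0*n^3 + 0.26*n^2 + 9.88*n + 0.21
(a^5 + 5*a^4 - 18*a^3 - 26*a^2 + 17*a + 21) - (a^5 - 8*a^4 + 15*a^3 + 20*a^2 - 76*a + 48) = 13*a^4 - 33*a^3 - 46*a^2 + 93*a - 27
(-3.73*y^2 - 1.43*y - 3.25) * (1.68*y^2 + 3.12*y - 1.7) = -6.2664*y^4 - 14.04*y^3 - 3.5806*y^2 - 7.709*y + 5.525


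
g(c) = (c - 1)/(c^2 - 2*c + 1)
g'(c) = (2 - 2*c)*(c - 1)/(c^2 - 2*c + 1)^2 + 1/(c^2 - 2*c + 1) = -1/(c^2 - 2*c + 1)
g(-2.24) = -0.31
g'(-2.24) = -0.10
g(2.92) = 0.52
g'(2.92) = -0.27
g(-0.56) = -0.64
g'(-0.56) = -0.41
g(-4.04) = -0.20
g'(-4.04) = -0.04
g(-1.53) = -0.40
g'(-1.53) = -0.16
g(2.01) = 0.99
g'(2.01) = -0.98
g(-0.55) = -0.65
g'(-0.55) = -0.42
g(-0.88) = -0.53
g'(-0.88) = -0.28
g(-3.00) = -0.25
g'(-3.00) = -0.06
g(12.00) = 0.09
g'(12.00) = -0.00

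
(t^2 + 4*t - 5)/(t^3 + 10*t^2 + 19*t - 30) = 1/(t + 6)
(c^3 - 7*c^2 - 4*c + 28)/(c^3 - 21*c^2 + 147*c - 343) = (c^2 - 4)/(c^2 - 14*c + 49)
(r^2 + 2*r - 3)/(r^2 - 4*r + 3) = (r + 3)/(r - 3)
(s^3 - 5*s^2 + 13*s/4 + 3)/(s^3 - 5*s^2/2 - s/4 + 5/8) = 2*(2*s^2 - 11*s + 12)/(4*s^2 - 12*s + 5)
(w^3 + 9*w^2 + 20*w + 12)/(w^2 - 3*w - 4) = (w^2 + 8*w + 12)/(w - 4)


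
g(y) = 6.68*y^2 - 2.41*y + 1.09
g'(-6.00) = -82.57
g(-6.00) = 256.03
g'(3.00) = 37.67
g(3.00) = 53.98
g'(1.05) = 11.62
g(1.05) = 5.92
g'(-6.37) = -87.51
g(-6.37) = 287.50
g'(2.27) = 27.92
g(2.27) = 30.04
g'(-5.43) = -74.95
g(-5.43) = 211.14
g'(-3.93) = -54.91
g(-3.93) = 113.73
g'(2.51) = 31.12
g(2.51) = 37.13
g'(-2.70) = -38.48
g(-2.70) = 56.29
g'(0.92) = 9.88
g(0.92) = 4.53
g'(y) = 13.36*y - 2.41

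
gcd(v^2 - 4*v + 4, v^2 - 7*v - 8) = 1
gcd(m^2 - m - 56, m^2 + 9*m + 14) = m + 7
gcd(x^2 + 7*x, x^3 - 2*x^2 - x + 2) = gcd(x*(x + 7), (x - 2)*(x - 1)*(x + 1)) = 1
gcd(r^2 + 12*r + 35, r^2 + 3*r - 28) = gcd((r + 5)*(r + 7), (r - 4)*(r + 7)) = r + 7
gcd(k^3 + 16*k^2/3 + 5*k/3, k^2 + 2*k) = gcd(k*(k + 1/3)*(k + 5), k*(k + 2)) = k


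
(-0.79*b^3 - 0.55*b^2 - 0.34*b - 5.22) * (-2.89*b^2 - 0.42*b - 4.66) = 2.2831*b^5 + 1.9213*b^4 + 4.895*b^3 + 17.7916*b^2 + 3.7768*b + 24.3252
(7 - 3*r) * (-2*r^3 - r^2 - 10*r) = 6*r^4 - 11*r^3 + 23*r^2 - 70*r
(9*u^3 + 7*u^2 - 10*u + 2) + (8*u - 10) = 9*u^3 + 7*u^2 - 2*u - 8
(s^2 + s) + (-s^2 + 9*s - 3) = 10*s - 3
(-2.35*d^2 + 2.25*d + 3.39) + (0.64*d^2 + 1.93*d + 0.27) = -1.71*d^2 + 4.18*d + 3.66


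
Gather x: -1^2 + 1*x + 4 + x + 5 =2*x + 8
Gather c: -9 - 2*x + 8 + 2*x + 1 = 0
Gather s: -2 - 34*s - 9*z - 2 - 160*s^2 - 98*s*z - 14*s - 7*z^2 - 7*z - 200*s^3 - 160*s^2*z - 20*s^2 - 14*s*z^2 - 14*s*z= -200*s^3 + s^2*(-160*z - 180) + s*(-14*z^2 - 112*z - 48) - 7*z^2 - 16*z - 4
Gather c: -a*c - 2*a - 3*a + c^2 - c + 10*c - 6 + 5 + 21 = -5*a + c^2 + c*(9 - a) + 20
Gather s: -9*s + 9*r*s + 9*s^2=9*s^2 + s*(9*r - 9)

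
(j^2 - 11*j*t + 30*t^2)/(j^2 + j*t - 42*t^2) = (j - 5*t)/(j + 7*t)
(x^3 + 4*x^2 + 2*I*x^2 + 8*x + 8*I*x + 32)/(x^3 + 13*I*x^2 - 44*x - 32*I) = (x^2 + 2*x*(2 - I) - 8*I)/(x^2 + 9*I*x - 8)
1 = 1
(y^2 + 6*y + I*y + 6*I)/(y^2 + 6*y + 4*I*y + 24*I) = (y + I)/(y + 4*I)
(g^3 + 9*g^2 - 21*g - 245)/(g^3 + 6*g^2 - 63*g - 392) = (g - 5)/(g - 8)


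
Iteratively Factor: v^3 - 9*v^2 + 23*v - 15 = (v - 1)*(v^2 - 8*v + 15) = (v - 3)*(v - 1)*(v - 5)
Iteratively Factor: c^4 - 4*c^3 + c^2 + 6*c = (c + 1)*(c^3 - 5*c^2 + 6*c) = c*(c + 1)*(c^2 - 5*c + 6) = c*(c - 3)*(c + 1)*(c - 2)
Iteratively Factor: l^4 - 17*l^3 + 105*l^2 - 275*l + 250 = (l - 5)*(l^3 - 12*l^2 + 45*l - 50) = (l - 5)^2*(l^2 - 7*l + 10) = (l - 5)^2*(l - 2)*(l - 5)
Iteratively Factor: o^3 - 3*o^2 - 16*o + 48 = (o - 3)*(o^2 - 16) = (o - 3)*(o + 4)*(o - 4)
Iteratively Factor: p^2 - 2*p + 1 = (p - 1)*(p - 1)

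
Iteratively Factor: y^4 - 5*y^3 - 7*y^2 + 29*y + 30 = (y + 2)*(y^3 - 7*y^2 + 7*y + 15) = (y - 3)*(y + 2)*(y^2 - 4*y - 5) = (y - 3)*(y + 1)*(y + 2)*(y - 5)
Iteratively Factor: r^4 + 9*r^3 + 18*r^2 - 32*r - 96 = (r + 3)*(r^3 + 6*r^2 - 32) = (r - 2)*(r + 3)*(r^2 + 8*r + 16) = (r - 2)*(r + 3)*(r + 4)*(r + 4)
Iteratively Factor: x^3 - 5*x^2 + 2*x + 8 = (x + 1)*(x^2 - 6*x + 8) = (x - 2)*(x + 1)*(x - 4)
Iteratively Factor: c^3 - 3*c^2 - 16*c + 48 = (c - 3)*(c^2 - 16) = (c - 3)*(c + 4)*(c - 4)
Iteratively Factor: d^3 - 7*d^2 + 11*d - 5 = (d - 5)*(d^2 - 2*d + 1) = (d - 5)*(d - 1)*(d - 1)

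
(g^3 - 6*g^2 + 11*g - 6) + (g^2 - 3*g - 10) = g^3 - 5*g^2 + 8*g - 16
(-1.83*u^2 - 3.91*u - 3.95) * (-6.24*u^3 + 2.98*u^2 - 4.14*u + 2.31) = 11.4192*u^5 + 18.945*u^4 + 20.5724*u^3 + 0.1891*u^2 + 7.3209*u - 9.1245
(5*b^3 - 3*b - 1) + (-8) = 5*b^3 - 3*b - 9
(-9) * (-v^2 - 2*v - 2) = 9*v^2 + 18*v + 18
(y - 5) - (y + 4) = -9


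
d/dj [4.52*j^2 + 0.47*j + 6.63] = 9.04*j + 0.47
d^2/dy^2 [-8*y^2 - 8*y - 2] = -16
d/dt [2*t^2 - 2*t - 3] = 4*t - 2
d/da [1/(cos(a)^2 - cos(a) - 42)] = (2*cos(a) - 1)*sin(a)/(sin(a)^2 + cos(a) + 41)^2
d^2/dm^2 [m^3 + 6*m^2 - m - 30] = 6*m + 12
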